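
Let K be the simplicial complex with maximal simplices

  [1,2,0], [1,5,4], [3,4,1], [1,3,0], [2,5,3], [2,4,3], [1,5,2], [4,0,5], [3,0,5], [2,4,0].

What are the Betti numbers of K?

Take the total order 0 < 1 < 2 < 3 < 4 < 5 on the vertex set. Then K (dimension 2) consists of the simplices:

  0-simplices (6): [0], [1], [2], [3], [4], [5]
  1-simplices (15): [0,1], [0,2], [0,3], [0,4], [0,5], [1,2], [1,3], [1,4], [1,5], [2,3], [2,4], [2,5], [3,4], [3,5], [4,5]
  2-simplices (10): [0,1,2], [0,1,3], [0,2,4], [0,3,5], [0,4,5], [1,2,5], [1,3,4], [1,4,5], [2,3,4], [2,3,5]

so the chain groups are C_0 ≅ Z^6, C_1 ≅ Z^15, C_2 ≅ Z^10.

The boundary map ∂_1: C_1 → C_0 maps an edge to its endpoints' difference, ∂[p,q] = q − p.
As a 6×15 matrix over Z this has rank 5, with invariant factors (1,1,1,1,1).

The boundary map ∂_2: C_2 → C_1 sends each 2-simplex [p,q,r] to [q,r] − [p,r] + [p,q]. For instance
  ∂[0,4,5] = [4,5] − [0,5] + [0,4],
  ∂[2,3,5] = [3,5] − [2,5] + [2,3].
As a 15×10 matrix over Z this has rank 10, with invariant factors (1,1,1,1,1,1,1,1,1,2).

Computing H_k = (kernel of ∂_k) / (image of ∂_{k+1}):

  H_0: rank C_0 − rank ∂_1 = 6 − 5 = 1, and the invariant factors of ∂_1 are all 1, so H_0 = Z.
  H_1: rank ker ∂_1 − rank ∂_2 = (15 − 5) − 10 = 0, and ∂_2 has invariant factor 2 > 1, so H_1 = Z/2Z.
  H_2: rank ker ∂_2 − rank ∂_3 = (10 − 10) − 0 = 0, and there is no ∂_3, so H_2 = 0.

As a check, the Euler characteristic is 6 − 15 + 10 = 1, which agrees with 1 − 0 + 0 = 1.

Hence the Betti numbers are b_0 = 1, b_1 = 0, b_2 = 0.

b_0 = 1, b_1 = 0, b_2 = 0.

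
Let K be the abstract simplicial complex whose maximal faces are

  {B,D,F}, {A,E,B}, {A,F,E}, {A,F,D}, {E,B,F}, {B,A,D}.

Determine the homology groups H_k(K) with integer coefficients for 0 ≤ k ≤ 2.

Fix the vertex order A < B < D < E < F and write every simplex with vertices in increasing order. Then dim K = 2 and the simplices of K are:

  0-simplices (5): A, B, D, E, F
  1-simplices (9): AB, AD, AE, AF, BD, BE, BF, DF, EF
  2-simplices (6): ABD, ABE, ADF, AEF, BDF, BEF

so the chain groups are C_0 ≅ Z^5, C_1 ≅ Z^9, C_2 ≅ Z^6.

Boundary ∂_1: C_1 → C_0 sends each edge [p,q] (with p < q) to q − p. For instance
  ∂AB = B − A.
The resulting 5×9 matrix has rank 4, and its Smith normal form has invariant factors (1,1,1,1).

Boundary ∂_2: C_2 → C_1 maps a triangle to the signed sum of its edges. For instance
  ∂ABE = BE − AE + AB,
  ∂ABD = BD − AD + AB.
The 9×6 boundary matrix has rank 5 and Smith normal form diag(1,1,1,1,1).

From H_k ≅ ker(∂_k) / im(∂_{k+1}) we obtain:

  H_0: rank C_0 − rank ∂_1 = 5 − 4 = 1, and the invariant factors of ∂_1 are all 1, so H_0 = Z.
  H_1: rank ker ∂_1 − rank ∂_2 = (9 − 4) − 5 = 0, and the invariant factors of ∂_2 are all 1, so H_1 = 0.
  H_2: rank ker ∂_2 − rank ∂_3 = (6 − 5) − 0 = 1, and there is no ∂_3, so H_2 = Z.

As a check, the Euler characteristic is 5 − 9 + 6 = 2, which agrees with 1 − 0 + 1 = 2.
(K is a triangulation of the 2-sphere S^2.)

H_0 = Z,  H_1 = 0,  H_2 = Z.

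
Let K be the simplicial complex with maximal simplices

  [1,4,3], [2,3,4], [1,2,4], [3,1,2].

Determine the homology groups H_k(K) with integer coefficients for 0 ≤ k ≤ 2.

H_0 = Z,  H_1 = 0,  H_2 = Z.

K has 4 vertices, 6 edges, 4 triangles.
rank ∂_0 = 0, rank ∂_1 = 3 ⇒ b_0 = 4 − 0 − 3 = 1; all invariant factors of ∂_1 are 1 so no torsion. So H_0 ≅ Z.
rank ∂_1 = 3, rank ∂_2 = 3 ⇒ b_1 = 6 − 3 − 3 = 0; all invariant factors of ∂_2 are 1 so no torsion. So H_1 ≅ 0.
rank ∂_2 = 3, rank ∂_3 = 0 ⇒ b_2 = 4 − 3 − 0 = 1. So H_2 ≅ Z.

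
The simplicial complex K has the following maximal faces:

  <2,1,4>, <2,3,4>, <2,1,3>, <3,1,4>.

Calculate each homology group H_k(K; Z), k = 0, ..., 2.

H_0 ≅ Z,  H_1 = 0,  H_2 ≅ Z.

Fix the vertex order 1 < 2 < 3 < 4 and write every simplex with vertices in increasing order. Then dim K = 2 and the simplices of K are:

  0-simplices (4): [1], [2], [3], [4]
  1-simplices (6): [1,2], [1,3], [1,4], [2,3], [2,4], [3,4]
  2-simplices (4): [1,2,3], [1,2,4], [1,3,4], [2,3,4]

so the chain groups are C_0 ≅ Z^4, C_1 ≅ Z^6, C_2 ≅ Z^4.

∂_1: C_1 → C_0 sends each edge [p,q] (with p < q) to q − p.
This gives a 4×6 integer matrix of rank 3; reducing to Smith normal form yields diagonal entries (1,1,1).

Boundary ∂_2: C_2 → C_1 maps a triangle to the signed sum of its edges. For instance
  ∂[1,2,4] = [2,4] − [1,4] + [1,2],
  ∂[1,3,4] = [3,4] − [1,4] + [1,3].
As a 6×4 matrix over Z this has rank 3, with invariant factors (1,1,1).

Computing H_k = (kernel of ∂_k) / (image of ∂_{k+1}):

  H_0: rank C_0 − rank ∂_1 = 4 − 3 = 1, and the invariant factors of ∂_1 are all 1, so H_0 ≅ Z.
  H_1: rank ker ∂_1 − rank ∂_2 = (6 − 3) − 3 = 0, and the invariant factors of ∂_2 are all 1, so H_1 ≅ 0.
  H_2: rank ker ∂_2 − rank ∂_3 = (4 − 3) − 0 = 1, and there is no ∂_3, so H_2 ≅ Z.

(K is a triangulation of the 2-sphere S^2.)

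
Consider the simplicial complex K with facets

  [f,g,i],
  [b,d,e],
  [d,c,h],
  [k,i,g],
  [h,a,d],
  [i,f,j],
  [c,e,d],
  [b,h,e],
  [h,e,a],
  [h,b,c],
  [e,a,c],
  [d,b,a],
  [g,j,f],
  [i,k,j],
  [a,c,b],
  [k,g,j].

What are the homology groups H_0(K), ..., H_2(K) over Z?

Order the vertices as a < b < c < d < e < f < g < h < i < j < k. Listing each simplex with vertices in this order, K has dimension 2 with simplices:

  0-simplices (11): a, b, c, d, e, f, g, h, i, j, k
  1-simplices (24): ab, ac, ad, ae, ah, bc, bd, be, bh, cd, ce, ch, de, dh, eh, fg, fi, fj, gi, gj, gk, ij, ik, jk
  2-simplices (16): abc, abd, ace, adh, aeh, bch, bde, beh, cde, cdh, fgi, fgj, fij, gik, gjk, ijk

so the chain groups are C_0 ≅ Z^11, C_1 ≅ Z^24, C_2 ≅ Z^16.

The boundary map ∂_1: C_1 → C_0 maps an edge to its endpoints' difference, ∂[p,q] = q − p. For instance
  ∂eh = h − e.
As a 11×24 matrix over Z this has rank 9, with invariant factors (1,1,1,1,1,1,1,1,1).

Boundary ∂_2: C_2 → C_1 maps a triangle to the signed sum of its edges. For instance
  ∂cdh = dh − ch + cd,
  ∂gjk = jk − gk + gj.
As a 24×16 matrix over Z this has rank 15, with invariant factors (1,1,1,1,1,1,1,1,1,1,1,1,1,1,2).

Now H_k = ker ∂_k / im ∂_{k+1}, so:

  H_0: rank C_0 − rank ∂_1 = 11 − 9 = 2, and the invariant factors of ∂_1 are all 1, so H_0 ≅ Z^2.
  H_1: rank ker ∂_1 − rank ∂_2 = (24 − 9) − 15 = 0, and ∂_2 has invariant factor 2 > 1, so H_1 ≅ Z/2Z.
  H_2: rank ker ∂_2 − rank ∂_3 = (16 − 15) − 0 = 1, and there is no ∂_3, so H_2 ≅ Z.

H_0 = Z^2,  H_1 = Z/2Z,  H_2 = Z.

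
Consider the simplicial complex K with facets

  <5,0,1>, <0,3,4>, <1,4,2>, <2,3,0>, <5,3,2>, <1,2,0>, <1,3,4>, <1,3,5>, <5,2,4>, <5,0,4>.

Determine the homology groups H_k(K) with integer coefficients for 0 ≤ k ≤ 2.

K has 6 vertices, 15 edges, 10 triangles.
rank ∂_0 = 0, rank ∂_1 = 5 ⇒ b_0 = 6 − 0 − 5 = 1; all invariant factors of ∂_1 are 1 so no torsion. So H_0 = Z.
rank ∂_1 = 5, rank ∂_2 = 10 ⇒ b_1 = 15 − 5 − 10 = 0; ∂_2 has invariant factor(s) [2] giving torsion. So H_1 = Z_2.
rank ∂_2 = 10, rank ∂_3 = 0 ⇒ b_2 = 10 − 10 − 0 = 0. So H_2 = 0.

H_0 ≅ Z,  H_1 ≅ Z_2,  H_2 = 0.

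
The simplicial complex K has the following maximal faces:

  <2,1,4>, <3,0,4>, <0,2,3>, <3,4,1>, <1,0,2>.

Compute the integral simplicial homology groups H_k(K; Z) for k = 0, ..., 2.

H_0 ≅ Z,  H_1 ≅ Z,  H_2 = 0.

K has 5 vertices, 10 edges, 5 triangles.
rank ∂_0 = 0, rank ∂_1 = 4 ⇒ b_0 = 5 − 0 − 4 = 1; all invariant factors of ∂_1 are 1 so no torsion. So H_0 = Z.
rank ∂_1 = 4, rank ∂_2 = 5 ⇒ b_1 = 10 − 4 − 5 = 1; all invariant factors of ∂_2 are 1 so no torsion. So H_1 = Z.
rank ∂_2 = 5, rank ∂_3 = 0 ⇒ b_2 = 5 − 5 − 0 = 0. So H_2 = 0.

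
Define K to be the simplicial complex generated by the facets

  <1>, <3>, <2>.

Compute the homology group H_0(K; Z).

H_0 = Z^3.

Fix the vertex order 1 < 2 < 3 and write every simplex with vertices in increasing order. Then dim K = 0 and the simplices of K are:

  0-simplices (3): [1], [2], [3]

giving chain groups C_0 ≅ Z^3.

Reading off H_k = ker ∂_k / im ∂_{k+1}:

  H_0: rank C_0 − rank ∂_1 = 3 − 0 = 3, and there is no ∂_1, so H_0 ≅ Z^3.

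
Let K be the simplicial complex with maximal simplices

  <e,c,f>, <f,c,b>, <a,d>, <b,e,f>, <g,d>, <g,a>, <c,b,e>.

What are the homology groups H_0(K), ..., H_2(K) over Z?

H_0 = Z^2,  H_1 = Z,  H_2 = Z.

Order the vertices as a < b < c < d < e < f < g. Listing each simplex with vertices in this order, K has dimension 2 with simplices:

  0-simplices (7): a, b, c, d, e, f, g
  1-simplices (9): ad, ag, bc, be, bf, ce, cf, dg, ef
  2-simplices (4): bce, bcf, bef, cef

Hence C_0 ≅ Z^7, C_1 ≅ Z^9, C_2 ≅ Z^4.

Boundary ∂_1: C_1 → C_0 maps an edge to its endpoints' difference, ∂[p,q] = q − p. For instance
  ∂ad = d − a.
This gives a 7×9 integer matrix of rank 5; reducing to Smith normal form yields diagonal entries (1,1,1,1,1).

The boundary map ∂_2: C_2 → C_1 maps a triangle to the signed sum of its edges. For instance
  ∂bce = ce − be + bc,
  ∂cef = ef − cf + ce.
The 9×4 boundary matrix has rank 3 and Smith normal form diag(1,1,1).

Now H_k = ker ∂_k / im ∂_{k+1}, so:

  H_0: rank C_0 − rank ∂_1 = 7 − 5 = 2, and the invariant factors of ∂_1 are all 1, so H_0 = Z^2.
  H_1: rank ker ∂_1 − rank ∂_2 = (9 − 5) − 3 = 1, and the invariant factors of ∂_2 are all 1, so H_1 = Z.
  H_2: rank ker ∂_2 − rank ∂_3 = (4 − 3) − 0 = 1, and there is no ∂_3, so H_2 = Z.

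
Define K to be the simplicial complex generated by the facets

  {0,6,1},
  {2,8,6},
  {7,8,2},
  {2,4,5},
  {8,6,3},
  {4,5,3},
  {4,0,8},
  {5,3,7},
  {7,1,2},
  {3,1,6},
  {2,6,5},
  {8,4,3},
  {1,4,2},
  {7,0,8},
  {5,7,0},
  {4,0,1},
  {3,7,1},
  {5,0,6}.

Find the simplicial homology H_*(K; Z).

Order the vertices as 0 < 1 < 2 < 3 < 4 < 5 < 6 < 7 < 8. Listing each simplex with vertices in this order, K has dimension 2 with simplices:

  0-simplices (9): [0], [1], [2], [3], [4], [5], [6], [7], [8]
  1-simplices (27): (27 of them)
  2-simplices (18): [0,1,4], [0,1,6], [0,4,8], [0,5,6], [0,5,7], [0,7,8], [1,2,4], [1,2,7], [1,3,6], [1,3,7], [2,4,5], [2,5,6], [2,6,8], [2,7,8], [3,4,5], [3,4,8], [3,5,7], [3,6,8]

so the chain groups are C_0 ≅ Z^9, C_1 ≅ Z^27, C_2 ≅ Z^18.

The boundary map ∂_1: C_1 → C_0 is given by ∂[p,q] = [q] − [p].
The resulting 9×27 matrix has rank 8, and its Smith normal form has invariant factors (1,1,1,1,1,1,1,1).

The boundary map ∂_2: C_2 → C_1 maps a triangle to the signed sum of its edges. For instance
  ∂[1,3,7] = [3,7] − [1,7] + [1,3],
  ∂[1,2,4] = [2,4] − [1,4] + [1,2].
The 27×18 boundary matrix has rank 17 and Smith normal form diag(1,1,1,1,1,1,1,1,1,1,1,1,1,1,1,1,1).

Now H_k = ker ∂_k / im ∂_{k+1}, so:

  H_0: rank C_0 − rank ∂_1 = 9 − 8 = 1, and the invariant factors of ∂_1 are all 1, so H_0 = Z.
  H_1: rank ker ∂_1 − rank ∂_2 = (27 − 8) − 17 = 2, and the invariant factors of ∂_2 are all 1, so H_1 = Z^2.
  H_2: rank ker ∂_2 − rank ∂_3 = (18 − 17) − 0 = 1, and there is no ∂_3, so H_2 = Z.

H_0 ≅ Z,  H_1 ≅ Z^2,  H_2 ≅ Z.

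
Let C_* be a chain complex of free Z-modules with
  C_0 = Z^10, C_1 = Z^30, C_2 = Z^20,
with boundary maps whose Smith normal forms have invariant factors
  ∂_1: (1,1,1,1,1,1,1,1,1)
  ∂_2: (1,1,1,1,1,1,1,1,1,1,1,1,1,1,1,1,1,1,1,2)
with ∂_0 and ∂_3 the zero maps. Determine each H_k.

H_0 = Z,  H_1 = Z × Z/2,  H_2 = 0.

H_0: b_0 = 10 − 0 − 9 = 1; torsion from ∂_1 factors > 1: none. So H_0 = Z.
H_1: b_1 = 30 − 9 − 20 = 1; torsion from ∂_2 factors > 1: [2]. So H_1 = Z × Z/2.
H_2: b_2 = 20 − 20 − 0 = 0; torsion from ∂_3 factors > 1: none. So H_2 = 0.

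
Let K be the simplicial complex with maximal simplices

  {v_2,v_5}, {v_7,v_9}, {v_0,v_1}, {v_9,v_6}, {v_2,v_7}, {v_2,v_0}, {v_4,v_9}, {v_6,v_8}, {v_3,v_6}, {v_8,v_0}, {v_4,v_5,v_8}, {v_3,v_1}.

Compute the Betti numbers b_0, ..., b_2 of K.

Fix the vertex order v_0 < v_1 < v_2 < v_3 < v_4 < v_5 < v_6 < v_7 < v_8 < v_9 and write every simplex with vertices in increasing order. Then dim K = 2 and the simplices of K are:

  0-simplices (10): [v_0], [v_1], [v_2], [v_3], [v_4], [v_5], [v_6], [v_7], [v_8], [v_9]
  1-simplices (14): [v_0,v_1], [v_0,v_2], [v_0,v_8], [v_1,v_3], [v_2,v_5], [v_2,v_7], [v_3,v_6], [v_4,v_5], [v_4,v_8], [v_4,v_9], [v_5,v_8], [v_6,v_8], [v_6,v_9], [v_7,v_9]
  2-simplices (1): [v_4,v_5,v_8]

Hence C_0 ≅ Z^10, C_1 ≅ Z^14, C_2 ≅ Z^1.

∂_1: C_1 → C_0 sends each edge [p,q] (with p < q) to q − p. For instance
  ∂[v_0,v_1] = [v_1] − [v_0].
As a 10×14 matrix over Z this has rank 9, with invariant factors (1,1,1,1,1,1,1,1,1).

Boundary ∂_2: C_2 → C_1 sends each 2-simplex [p,q,r] to [q,r] − [p,r] + [p,q]. For instance
  ∂[v_4,v_5,v_8] = [v_5,v_8] − [v_4,v_8] + [v_4,v_5].
The resulting 14×1 matrix has rank 1, and its Smith normal form has invariant factors (1).

Reading off H_k = ker ∂_k / im ∂_{k+1}:

  H_0: rank C_0 − rank ∂_1 = 10 − 9 = 1, and the invariant factors of ∂_1 are all 1, so H_0 ≅ Z.
  H_1: rank ker ∂_1 − rank ∂_2 = (14 − 9) − 1 = 4, and the invariant factors of ∂_2 are all 1, so H_1 ≅ Z^4.
  H_2: rank ker ∂_2 − rank ∂_3 = (1 − 1) − 0 = 0, and there is no ∂_3, so H_2 ≅ 0.

As a check, the Euler characteristic is 10 − 14 + 1 = -3, which agrees with 1 − 4 + 0 = -3.

Hence the Betti numbers are b_0 = 1, b_1 = 4, b_2 = 0.

b_0 = 1, b_1 = 4, b_2 = 0.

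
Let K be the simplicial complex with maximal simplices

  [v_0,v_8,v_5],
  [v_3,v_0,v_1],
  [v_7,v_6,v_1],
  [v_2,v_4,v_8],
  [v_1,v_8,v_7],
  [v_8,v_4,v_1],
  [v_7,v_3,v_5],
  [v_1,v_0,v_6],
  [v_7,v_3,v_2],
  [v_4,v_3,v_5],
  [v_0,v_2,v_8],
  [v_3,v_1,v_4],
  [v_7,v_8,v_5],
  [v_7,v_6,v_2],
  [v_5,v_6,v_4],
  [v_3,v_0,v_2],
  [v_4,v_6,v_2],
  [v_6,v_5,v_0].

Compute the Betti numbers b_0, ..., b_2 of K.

K has 9 vertices, 27 edges, 18 triangles.
rank ∂_0 = 0, rank ∂_1 = 8 ⇒ b_0 = 9 − 0 − 8 = 1; all invariant factors of ∂_1 are 1 so no torsion. So H_0 ≅ Z.
rank ∂_1 = 8, rank ∂_2 = 17 ⇒ b_1 = 27 − 8 − 17 = 2; all invariant factors of ∂_2 are 1 so no torsion. So H_1 ≅ Z^2.
rank ∂_2 = 17, rank ∂_3 = 0 ⇒ b_2 = 18 − 17 − 0 = 1. So H_2 ≅ Z.

b_0 = 1, b_1 = 2, b_2 = 1.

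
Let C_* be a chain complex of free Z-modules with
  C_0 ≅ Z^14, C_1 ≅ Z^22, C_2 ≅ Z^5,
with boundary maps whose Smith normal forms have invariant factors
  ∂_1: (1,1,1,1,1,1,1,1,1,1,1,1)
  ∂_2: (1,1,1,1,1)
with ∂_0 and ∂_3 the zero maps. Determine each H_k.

H_0: b_0 = 14 − 0 − 12 = 2; torsion from ∂_1 factors > 1: none. So H_0 ≅ Z^2.
H_1: b_1 = 22 − 12 − 5 = 5; torsion from ∂_2 factors > 1: none. So H_1 ≅ Z^5.
H_2: b_2 = 5 − 5 − 0 = 0; torsion from ∂_3 factors > 1: none. So H_2 ≅ 0.

H_0 ≅ Z^2,  H_1 ≅ Z^5,  H_2 = 0.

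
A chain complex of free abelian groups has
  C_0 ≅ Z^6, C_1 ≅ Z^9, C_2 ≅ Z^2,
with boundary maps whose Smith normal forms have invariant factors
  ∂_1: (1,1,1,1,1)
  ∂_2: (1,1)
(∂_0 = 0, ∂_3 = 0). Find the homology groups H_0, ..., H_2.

H_0 = Z,  H_1 = Z^2,  H_2 = 0.

H_0: b_0 = 6 − 0 − 5 = 1; torsion from ∂_1 factors > 1: none. So H_0 = Z.
H_1: b_1 = 9 − 5 − 2 = 2; torsion from ∂_2 factors > 1: none. So H_1 = Z^2.
H_2: b_2 = 2 − 2 − 0 = 0; torsion from ∂_3 factors > 1: none. So H_2 = 0.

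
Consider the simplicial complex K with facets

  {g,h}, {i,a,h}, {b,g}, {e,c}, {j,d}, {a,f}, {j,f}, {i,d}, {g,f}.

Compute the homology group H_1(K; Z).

H_1 = Z^2.

K has 10 vertices, 11 edges, 1 triangle.
rank ∂_1 = 8, rank ∂_2 = 1 ⇒ b_1 = 11 − 8 − 1 = 2; all invariant factors of ∂_2 are 1 so no torsion. So H_1 = Z^2.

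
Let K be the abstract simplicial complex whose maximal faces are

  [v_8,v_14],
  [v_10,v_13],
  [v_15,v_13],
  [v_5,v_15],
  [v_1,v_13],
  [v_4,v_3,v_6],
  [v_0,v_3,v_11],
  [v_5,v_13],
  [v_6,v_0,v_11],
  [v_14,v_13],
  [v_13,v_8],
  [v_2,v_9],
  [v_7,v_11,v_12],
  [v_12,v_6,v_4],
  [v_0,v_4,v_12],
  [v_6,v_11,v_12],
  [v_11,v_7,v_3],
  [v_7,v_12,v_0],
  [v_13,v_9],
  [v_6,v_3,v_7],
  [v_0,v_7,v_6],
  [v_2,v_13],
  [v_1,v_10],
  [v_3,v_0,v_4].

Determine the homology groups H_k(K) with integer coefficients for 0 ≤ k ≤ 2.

Take the total order v_0 < v_1 < v_2 < v_3 < v_4 < v_5 < v_6 < v_7 < v_8 < v_9 < v_10 < v_11 < v_12 < v_13 < v_14 < v_15 on the vertex set. Then K (dimension 2) consists of the simplices:

  0-simplices (16): [v_0], [v_1], [v_2], [v_3], [v_4], [v_5], [v_6], [v_7], [v_8], [v_9], [v_10], [v_11], [v_12], [v_13], [v_14], [v_15]
  1-simplices (30): (30 of them)
  2-simplices (12): (12 of them)

Hence C_0 ≅ Z^16, C_1 ≅ Z^30, C_2 ≅ Z^12.

The boundary map ∂_1: C_1 → C_0 maps an edge to its endpoints' difference, ∂[p,q] = q − p. For instance
  ∂[v_8,v_14] = [v_14] − [v_8].
The 16×30 boundary matrix has rank 14 and Smith normal form diag(1,1,1,1,1,1,1,1,1,1,1,1,1,1).

Boundary ∂_2: C_2 → C_1 sends each 2-simplex [p,q,r] to [q,r] − [p,r] + [p,q]. For instance
  ∂[v_4,v_6,v_12] = [v_6,v_12] − [v_4,v_12] + [v_4,v_6],
  ∂[v_0,v_3,v_4] = [v_3,v_4] − [v_0,v_4] + [v_0,v_3].
The resulting 30×12 matrix has rank 12, and its Smith normal form has invariant factors (1,1,1,1,1,1,1,1,1,1,1,2).

Computing H_k = (kernel of ∂_k) / (image of ∂_{k+1}):

  H_0: rank C_0 − rank ∂_1 = 16 − 14 = 2, and the invariant factors of ∂_1 are all 1, so H_0 ≅ Z^2.
  H_1: rank ker ∂_1 − rank ∂_2 = (30 − 14) − 12 = 4, and ∂_2 has invariant factor 2 > 1, so H_1 ≅ Z^4 × Z/2.
  H_2: rank ker ∂_2 − rank ∂_3 = (12 − 12) − 0 = 0, and there is no ∂_3, so H_2 ≅ 0.

As a check, the Euler characteristic is 16 − 30 + 12 = -2, which agrees with 2 − 4 + 0 = -2.
(K is a triangulation of the disjoint union of a wedge of 4 circles and the real projective plane RP^2.)

H_0 = Z^2,  H_1 = Z^4 × Z/2,  H_2 = 0.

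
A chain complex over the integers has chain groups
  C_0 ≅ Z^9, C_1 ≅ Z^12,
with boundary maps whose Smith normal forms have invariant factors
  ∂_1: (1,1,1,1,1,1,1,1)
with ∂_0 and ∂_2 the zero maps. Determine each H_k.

H_0: b_0 = 9 − 0 − 8 = 1; torsion from ∂_1 factors > 1: none. So H_0 ≅ Z.
H_1: b_1 = 12 − 8 − 0 = 4; torsion from ∂_2 factors > 1: none. So H_1 ≅ Z^4.

H_0 ≅ Z,  H_1 ≅ Z^4.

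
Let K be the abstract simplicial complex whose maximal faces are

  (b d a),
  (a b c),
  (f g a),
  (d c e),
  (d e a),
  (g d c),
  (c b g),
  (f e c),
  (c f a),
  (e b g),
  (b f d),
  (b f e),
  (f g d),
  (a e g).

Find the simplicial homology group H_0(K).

Fix the vertex order a < b < c < d < e < f < g and write every simplex with vertices in increasing order. Then dim K = 2 and the simplices of K are:

  0-simplices (7): a, b, c, d, e, f, g
  1-simplices (21): ab, ac, ad, ae, af, ag, bc, bd, be, bf, bg, cd, ce, cf, cg, de, df, dg, ef, eg, fg
  2-simplices (14): abc, abd, acf, ade, aeg, afg, bcg, bdf, bef, beg, cde, cdg, cef, dfg

giving chain groups C_0 ≅ Z^7, C_1 ≅ Z^21, C_2 ≅ Z^14.

Boundary ∂_1: C_1 → C_0 is given by ∂[p,q] = [q] − [p]. For instance
  ∂ce = e − c.
As a 7×21 matrix over Z this has rank 6, with invariant factors (1,1,1,1,1,1).

The boundary map ∂_2: C_2 → C_1 acts by ∂[p,q,r] = [q,r] − [p,r] + [p,q]. For instance
  ∂aeg = eg − ag + ae,
  ∂bcg = cg − bg + bc.
This gives a 21×14 integer matrix of rank 13; reducing to Smith normal form yields diagonal entries (1,1,1,1,1,1,1,1,1,1,1,1,1).

Now H_k = ker ∂_k / im ∂_{k+1}, so:

  H_0: rank C_0 − rank ∂_1 = 7 − 6 = 1, and the invariant factors of ∂_1 are all 1, so H_0 ≅ Z.

H_0 ≅ Z.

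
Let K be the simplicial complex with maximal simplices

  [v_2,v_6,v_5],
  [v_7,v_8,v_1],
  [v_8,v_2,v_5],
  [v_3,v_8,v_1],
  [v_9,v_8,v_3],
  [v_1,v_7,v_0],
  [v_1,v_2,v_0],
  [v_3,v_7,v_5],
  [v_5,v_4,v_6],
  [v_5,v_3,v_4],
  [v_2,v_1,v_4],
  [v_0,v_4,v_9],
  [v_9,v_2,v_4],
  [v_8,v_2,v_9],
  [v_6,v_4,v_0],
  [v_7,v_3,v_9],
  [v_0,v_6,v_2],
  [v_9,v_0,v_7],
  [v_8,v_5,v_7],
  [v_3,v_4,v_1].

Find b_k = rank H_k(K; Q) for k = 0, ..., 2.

b_0 = 1, b_1 = 1, b_2 = 0.

Fix the vertex order v_0 < v_1 < v_2 < v_3 < v_4 < v_5 < v_6 < v_7 < v_8 < v_9 and write every simplex with vertices in increasing order. Then dim K = 2 and the simplices of K are:

  0-simplices (10): [v_0], [v_1], [v_2], [v_3], [v_4], [v_5], [v_6], [v_7], [v_8], [v_9]
  1-simplices (30): (30 of them)
  2-simplices (20): (20 of them)

giving chain groups C_0 ≅ Z^10, C_1 ≅ Z^30, C_2 ≅ Z^20.

Boundary ∂_1: C_1 → C_0 sends each edge [p,q] (with p < q) to q − p.
The resulting 10×30 matrix has rank 9, and its Smith normal form has invariant factors (1,1,1,1,1,1,1,1,1).

∂_2: C_2 → C_1 sends each 2-simplex [p,q,r] to [q,r] − [p,r] + [p,q]. For instance
  ∂[v_0,v_4,v_6] = [v_4,v_6] − [v_0,v_6] + [v_0,v_4],
  ∂[v_2,v_5,v_6] = [v_5,v_6] − [v_2,v_6] + [v_2,v_5].
The resulting 30×20 matrix has rank 20, and its Smith normal form has invariant factors (1,1,1,1,1,1,1,1,1,1,1,1,1,1,1,1,1,1,1,2).

From H_k ≅ ker(∂_k) / im(∂_{k+1}) we obtain:

  H_0: rank C_0 − rank ∂_1 = 10 − 9 = 1, and the invariant factors of ∂_1 are all 1, so H_0 ≅ Z.
  H_1: rank ker ∂_1 − rank ∂_2 = (30 − 9) − 20 = 1, and ∂_2 has invariant factor 2 > 1, so H_1 ≅ Z ⊕ Z/2Z.
  H_2: rank ker ∂_2 − rank ∂_3 = (20 − 20) − 0 = 0, and there is no ∂_3, so H_2 ≅ 0.

As a check, the Euler characteristic is 10 − 30 + 20 = 0, which agrees with 1 − 1 + 0 = 0.

Hence the Betti numbers are b_0 = 1, b_1 = 1, b_2 = 0.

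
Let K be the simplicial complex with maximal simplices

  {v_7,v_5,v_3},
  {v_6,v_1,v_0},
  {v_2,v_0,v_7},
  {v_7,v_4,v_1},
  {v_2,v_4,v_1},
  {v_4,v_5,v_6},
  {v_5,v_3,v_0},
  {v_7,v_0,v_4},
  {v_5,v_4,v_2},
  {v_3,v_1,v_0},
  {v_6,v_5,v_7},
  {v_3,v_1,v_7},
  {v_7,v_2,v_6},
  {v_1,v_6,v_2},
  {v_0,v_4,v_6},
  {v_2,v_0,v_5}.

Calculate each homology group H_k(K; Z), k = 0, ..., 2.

Order the vertices as v_0 < v_1 < v_2 < v_3 < v_4 < v_5 < v_6 < v_7. Listing each simplex with vertices in this order, K has dimension 2 with simplices:

  0-simplices (8): [v_0], [v_1], [v_2], [v_3], [v_4], [v_5], [v_6], [v_7]
  1-simplices (24): (24 of them)
  2-simplices (16): (16 of them)

Hence C_0 ≅ Z^8, C_1 ≅ Z^24, C_2 ≅ Z^16.

The boundary map ∂_1: C_1 → C_0 maps an edge to its endpoints' difference, ∂[p,q] = q − p.
As a 8×24 matrix over Z this has rank 7, with invariant factors (1,1,1,1,1,1,1).

∂_2: C_2 → C_1 sends each 2-simplex [p,q,r] to [q,r] − [p,r] + [p,q]. For instance
  ∂[v_0,v_1,v_3] = [v_1,v_3] − [v_0,v_3] + [v_0,v_1],
  ∂[v_0,v_2,v_5] = [v_2,v_5] − [v_0,v_5] + [v_0,v_2].
The 24×16 boundary matrix has rank 15 and Smith normal form diag(1,1,1,1,1,1,1,1,1,1,1,1,1,1,1).

Computing H_k = (kernel of ∂_k) / (image of ∂_{k+1}):

  H_0: rank C_0 − rank ∂_1 = 8 − 7 = 1, and the invariant factors of ∂_1 are all 1, so H_0 ≅ Z.
  H_1: rank ker ∂_1 − rank ∂_2 = (24 − 7) − 15 = 2, and the invariant factors of ∂_2 are all 1, so H_1 ≅ Z^2.
  H_2: rank ker ∂_2 − rank ∂_3 = (16 − 15) − 0 = 1, and there is no ∂_3, so H_2 ≅ Z.

As a check, the Euler characteristic is 8 − 24 + 16 = 0, which agrees with 1 − 2 + 1 = 0.

H_0 ≅ Z,  H_1 ≅ Z^2,  H_2 ≅ Z.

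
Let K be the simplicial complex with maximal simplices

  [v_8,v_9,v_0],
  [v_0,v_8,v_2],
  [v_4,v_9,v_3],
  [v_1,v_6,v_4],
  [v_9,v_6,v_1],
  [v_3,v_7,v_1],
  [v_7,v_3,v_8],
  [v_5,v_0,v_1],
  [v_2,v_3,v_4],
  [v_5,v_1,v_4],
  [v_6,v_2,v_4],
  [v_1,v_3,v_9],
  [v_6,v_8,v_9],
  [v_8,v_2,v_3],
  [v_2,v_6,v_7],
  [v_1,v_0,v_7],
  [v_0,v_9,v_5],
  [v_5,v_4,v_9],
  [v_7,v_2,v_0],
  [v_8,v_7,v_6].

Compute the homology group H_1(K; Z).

Take the total order v_0 < v_1 < v_2 < v_3 < v_4 < v_5 < v_6 < v_7 < v_8 < v_9 on the vertex set. Then K (dimension 2) consists of the simplices:

  0-simplices (10): [v_0], [v_1], [v_2], [v_3], [v_4], [v_5], [v_6], [v_7], [v_8], [v_9]
  1-simplices (30): (30 of them)
  2-simplices (20): (20 of them)

Hence C_0 ≅ Z^10, C_1 ≅ Z^30, C_2 ≅ Z^20.

Boundary ∂_1: C_1 → C_0 sends each edge [p,q] (with p < q) to q − p.
The resulting 10×30 matrix has rank 9, and its Smith normal form has invariant factors (1,1,1,1,1,1,1,1,1).

Boundary ∂_2: C_2 → C_1 sends each 2-simplex [p,q,r] to [q,r] − [p,r] + [p,q]. For instance
  ∂[v_0,v_8,v_9] = [v_8,v_9] − [v_0,v_9] + [v_0,v_8],
  ∂[v_1,v_3,v_9] = [v_3,v_9] − [v_1,v_9] + [v_1,v_3].
The resulting 30×20 matrix has rank 20, and its Smith normal form has invariant factors (1,1,1,1,1,1,1,1,1,1,1,1,1,1,1,1,1,1,1,2).

From H_k ≅ ker(∂_k) / im(∂_{k+1}) we obtain:

  H_1: rank ker ∂_1 − rank ∂_2 = (30 − 9) − 20 = 1, and ∂_2 has invariant factor 2 > 1, so H_1 = Z ⊕ Z_2.

(K is a triangulation of the Klein bottle.)

H_1 = Z ⊕ Z_2.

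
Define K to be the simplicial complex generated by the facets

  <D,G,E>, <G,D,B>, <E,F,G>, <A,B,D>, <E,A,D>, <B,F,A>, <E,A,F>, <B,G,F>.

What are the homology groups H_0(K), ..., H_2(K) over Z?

Order the vertices as A < B < D < E < F < G. Listing each simplex with vertices in this order, K has dimension 2 with simplices:

  0-simplices (6): A, B, D, E, F, G
  1-simplices (12): AB, AD, AE, AF, BD, BF, BG, DE, DG, EF, EG, FG
  2-simplices (8): ABD, ABF, ADE, AEF, BDG, BFG, DEG, EFG

so the chain groups are C_0 ≅ Z^6, C_1 ≅ Z^12, C_2 ≅ Z^8.

∂_1: C_1 → C_0 is given by ∂[p,q] = [q] − [p].
This gives a 6×12 integer matrix of rank 5; reducing to Smith normal form yields diagonal entries (1,1,1,1,1).

The boundary map ∂_2: C_2 → C_1 acts by ∂[p,q,r] = [q,r] − [p,r] + [p,q]. For instance
  ∂EFG = FG − EG + EF,
  ∂BDG = DG − BG + BD.
The 12×8 boundary matrix has rank 7 and Smith normal form diag(1,1,1,1,1,1,1).

Now H_k = ker ∂_k / im ∂_{k+1}, so:

  H_0: rank C_0 − rank ∂_1 = 6 − 5 = 1, and the invariant factors of ∂_1 are all 1, so H_0 = Z.
  H_1: rank ker ∂_1 − rank ∂_2 = (12 − 5) − 7 = 0, and the invariant factors of ∂_2 are all 1, so H_1 = 0.
  H_2: rank ker ∂_2 − rank ∂_3 = (8 − 7) − 0 = 1, and there is no ∂_3, so H_2 = Z.

H_0 ≅ Z,  H_1 = 0,  H_2 ≅ Z.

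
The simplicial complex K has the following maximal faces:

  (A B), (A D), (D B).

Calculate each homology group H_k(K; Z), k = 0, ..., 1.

Take the total order A < B < D on the vertex set. Then K (dimension 1) consists of the simplices:

  0-simplices (3): A, B, D
  1-simplices (3): AB, AD, BD

so the chain groups are C_0 ≅ Z^3, C_1 ≅ Z^3.

∂_1: C_1 → C_0 sends each edge [p,q] (with p < q) to q − p.
The 3×3 boundary matrix has rank 2 and Smith normal form diag(1,1).

Computing H_k = (kernel of ∂_k) / (image of ∂_{k+1}):

  H_0: rank C_0 − rank ∂_1 = 3 − 2 = 1, and the invariant factors of ∂_1 are all 1, so H_0 = Z.
  H_1: rank ker ∂_1 − rank ∂_2 = (3 − 2) − 0 = 1, and there is no ∂_2, so H_1 = Z.

(K is a triangulation of the circle S^1.)

H_0 = Z,  H_1 = Z.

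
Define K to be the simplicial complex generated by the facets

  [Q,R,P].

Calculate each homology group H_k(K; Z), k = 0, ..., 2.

Take the total order P < Q < R on the vertex set. Then K (dimension 2) consists of the simplices:

  0-simplices (3): P, Q, R
  1-simplices (3): PQ, PR, QR
  2-simplices (1): PQR

so the chain groups are C_0 ≅ Z^3, C_1 ≅ Z^3, C_2 ≅ Z^1.

∂_1: C_1 → C_0 sends each edge [p,q] (with p < q) to q − p. For instance
  ∂PR = R − P.
This gives a 3×3 integer matrix of rank 2; reducing to Smith normal form yields diagonal entries (1,1).

The boundary map ∂_2: C_2 → C_1 maps a triangle to the signed sum of its edges. For instance
  ∂PQR = QR − PR + PQ.
The 3×1 boundary matrix has rank 1 and Smith normal form diag(1).

Reading off H_k = ker ∂_k / im ∂_{k+1}:

  H_0: rank C_0 − rank ∂_1 = 3 − 2 = 1, and the invariant factors of ∂_1 are all 1, so H_0 = Z.
  H_1: rank ker ∂_1 − rank ∂_2 = (3 − 2) − 1 = 0, and the invariant factors of ∂_2 are all 1, so H_1 = 0.
  H_2: rank ker ∂_2 − rank ∂_3 = (1 − 1) − 0 = 0, and there is no ∂_3, so H_2 = 0.

H_0 = Z,  H_1 = 0,  H_2 = 0.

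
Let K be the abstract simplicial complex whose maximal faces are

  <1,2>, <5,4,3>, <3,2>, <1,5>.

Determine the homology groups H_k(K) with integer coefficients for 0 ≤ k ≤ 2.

We work with the vertex ordering 1 < 2 < 3 < 4 < 5. The simplices of K, each written with vertices in increasing order, are:

  0-simplices (5): [1], [2], [3], [4], [5]
  1-simplices (6): [1,2], [1,5], [2,3], [3,4], [3,5], [4,5]
  2-simplices (1): [3,4,5]

so the chain groups are C_0 ≅ Z^5, C_1 ≅ Z^6, C_2 ≅ Z^1.

The boundary map ∂_1: C_1 → C_0 is given by ∂[p,q] = [q] − [p].
The 5×6 boundary matrix has rank 4 and Smith normal form diag(1,1,1,1).

The boundary map ∂_2: C_2 → C_1 sends each 2-simplex [p,q,r] to [q,r] − [p,r] + [p,q]. For instance
  ∂[3,4,5] = [4,5] − [3,5] + [3,4].
As a 6×1 matrix over Z this has rank 1, with invariant factors (1).

Now H_k = ker ∂_k / im ∂_{k+1}, so:

  H_0: rank C_0 − rank ∂_1 = 5 − 4 = 1, and the invariant factors of ∂_1 are all 1, so H_0 ≅ Z.
  H_1: rank ker ∂_1 − rank ∂_2 = (6 − 4) − 1 = 1, and the invariant factors of ∂_2 are all 1, so H_1 ≅ Z.
  H_2: rank ker ∂_2 − rank ∂_3 = (1 − 1) − 0 = 0, and there is no ∂_3, so H_2 ≅ 0.

H_0 = Z,  H_1 = Z,  H_2 = 0.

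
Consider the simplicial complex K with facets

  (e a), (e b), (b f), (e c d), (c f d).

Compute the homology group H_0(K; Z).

H_0 = Z.

Fix the vertex order a < b < c < d < e < f and write every simplex with vertices in increasing order. Then dim K = 2 and the simplices of K are:

  0-simplices (6): a, b, c, d, e, f
  1-simplices (8): ae, be, bf, cd, ce, cf, de, df
  2-simplices (2): cde, cdf

giving chain groups C_0 ≅ Z^6, C_1 ≅ Z^8, C_2 ≅ Z^2.

Boundary ∂_1: C_1 → C_0 sends each edge [p,q] (with p < q) to q − p.
This gives a 6×8 integer matrix of rank 5; reducing to Smith normal form yields diagonal entries (1,1,1,1,1).

The boundary map ∂_2: C_2 → C_1 maps a triangle to the signed sum of its edges. For instance
  ∂cdf = df − cf + cd,
  ∂cde = de − ce + cd.
The 8×2 boundary matrix has rank 2 and Smith normal form diag(1,1).

Now H_k = ker ∂_k / im ∂_{k+1}, so:

  H_0: rank C_0 − rank ∂_1 = 6 − 5 = 1, and the invariant factors of ∂_1 are all 1, so H_0 = Z.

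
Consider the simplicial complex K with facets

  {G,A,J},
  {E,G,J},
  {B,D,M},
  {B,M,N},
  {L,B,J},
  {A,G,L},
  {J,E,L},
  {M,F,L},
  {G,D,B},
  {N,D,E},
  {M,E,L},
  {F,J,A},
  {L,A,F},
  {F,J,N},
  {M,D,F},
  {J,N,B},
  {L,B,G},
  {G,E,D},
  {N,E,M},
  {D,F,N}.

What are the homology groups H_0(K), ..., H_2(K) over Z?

H_0 = Z,  H_1 = Z ⊕ Z/2,  H_2 = 0.

Take the total order A < B < D < E < F < G < J < L < M < N on the vertex set. Then K (dimension 2) consists of the simplices:

  0-simplices (10): A, B, D, E, F, G, J, L, M, N
  1-simplices (30): AF, AG, AJ, AL, BD, BG, BJ, BL, BM, BN, DE, DF, DG, DM, DN, EG, EJ, EL, EM, EN, FJ, FL, FM, FN, GJ, GL, JL, JN, LM, MN
  2-simplices (20): AFJ, AFL, AGJ, AGL, BDG, BDM, BGL, BJL, BJN, BMN, DEG, DEN, DFM, DFN, EGJ, EJL, ELM, EMN, FJN, FLM

giving chain groups C_0 ≅ Z^10, C_1 ≅ Z^30, C_2 ≅ Z^20.

The boundary map ∂_1: C_1 → C_0 sends each edge [p,q] (with p < q) to q − p.
As a 10×30 matrix over Z this has rank 9, with invariant factors (1,1,1,1,1,1,1,1,1).

∂_2: C_2 → C_1 sends each 2-simplex [p,q,r] to [q,r] − [p,r] + [p,q]. For instance
  ∂BDG = DG − BG + BD,
  ∂BJL = JL − BL + BJ.
As a 30×20 matrix over Z this has rank 20, with invariant factors (1,1,1,1,1,1,1,1,1,1,1,1,1,1,1,1,1,1,1,2).

From H_k ≅ ker(∂_k) / im(∂_{k+1}) we obtain:

  H_0: rank C_0 − rank ∂_1 = 10 − 9 = 1, and the invariant factors of ∂_1 are all 1, so H_0 ≅ Z.
  H_1: rank ker ∂_1 − rank ∂_2 = (30 − 9) − 20 = 1, and ∂_2 has invariant factor 2 > 1, so H_1 ≅ Z ⊕ Z/2.
  H_2: rank ker ∂_2 − rank ∂_3 = (20 − 20) − 0 = 0, and there is no ∂_3, so H_2 ≅ 0.

As a check, the Euler characteristic is 10 − 30 + 20 = 0, which agrees with 1 − 1 + 0 = 0.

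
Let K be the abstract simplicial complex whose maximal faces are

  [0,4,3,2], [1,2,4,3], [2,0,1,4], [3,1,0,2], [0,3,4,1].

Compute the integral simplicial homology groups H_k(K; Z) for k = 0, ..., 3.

Order the vertices as 0 < 1 < 2 < 3 < 4. Listing each simplex with vertices in this order, K has dimension 3 with simplices:

  0-simplices (5): [0], [1], [2], [3], [4]
  1-simplices (10): [0,1], [0,2], [0,3], [0,4], [1,2], [1,3], [1,4], [2,3], [2,4], [3,4]
  2-simplices (10): [0,1,2], [0,1,3], [0,1,4], [0,2,3], [0,2,4], [0,3,4], [1,2,3], [1,2,4], [1,3,4], [2,3,4]
  3-simplices (5): [0,1,2,3], [0,1,2,4], [0,1,3,4], [0,2,3,4], [1,2,3,4]

so the chain groups are C_0 ≅ Z^5, C_1 ≅ Z^10, C_2 ≅ Z^10, C_3 ≅ Z^5.

Boundary ∂_1: C_1 → C_0 sends each edge [p,q] (with p < q) to q − p. For instance
  ∂[1,2] = [2] − [1].
The resulting 5×10 matrix has rank 4, and its Smith normal form has invariant factors (1,1,1,1).

∂_2: C_2 → C_1 acts by ∂[p,q,r] = [q,r] − [p,r] + [p,q]. For instance
  ∂[0,1,3] = [1,3] − [0,3] + [0,1],
  ∂[0,2,4] = [2,4] − [0,4] + [0,2].
This gives a 10×10 integer matrix of rank 6; reducing to Smith normal form yields diagonal entries (1,1,1,1,1,1).

∂_3: C_3 → C_2 sends each 3-simplex σ to the alternating sum Σ_i (−1)^i (σ with its i-th vertex removed). For instance
  ∂[1,2,3,4] = [2,3,4] − [1,3,4] + [1,2,4] − [1,2,3],
  ∂[0,1,3,4] = [1,3,4] − [0,3,4] + [0,1,4] − [0,1,3].
The resulting 10×5 matrix has rank 4, and its Smith normal form has invariant factors (1,1,1,1).

Now H_k = ker ∂_k / im ∂_{k+1}, so:

  H_0: rank C_0 − rank ∂_1 = 5 − 4 = 1, and the invariant factors of ∂_1 are all 1, so H_0 = Z.
  H_1: rank ker ∂_1 − rank ∂_2 = (10 − 4) − 6 = 0, and the invariant factors of ∂_2 are all 1, so H_1 = 0.
  H_2: rank ker ∂_2 − rank ∂_3 = (10 − 6) − 4 = 0, and the invariant factors of ∂_3 are all 1, so H_2 = 0.
  H_3: rank ker ∂_3 − rank ∂_4 = (5 − 4) − 0 = 1, and there is no ∂_4, so H_3 = Z.

H_0 = Z,  H_1 = 0,  H_2 = 0,  H_3 = Z.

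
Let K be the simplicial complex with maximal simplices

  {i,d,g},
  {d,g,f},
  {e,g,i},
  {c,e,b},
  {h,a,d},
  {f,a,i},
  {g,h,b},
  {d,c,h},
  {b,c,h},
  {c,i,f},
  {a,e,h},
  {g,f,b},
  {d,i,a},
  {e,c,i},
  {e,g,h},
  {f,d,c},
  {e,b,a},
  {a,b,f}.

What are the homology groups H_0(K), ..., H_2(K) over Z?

H_0 = Z,  H_1 = Z ⊕ Z_2,  H_2 = 0.

Take the total order a < b < c < d < e < f < g < h < i on the vertex set. Then K (dimension 2) consists of the simplices:

  0-simplices (9): a, b, c, d, e, f, g, h, i
  1-simplices (27): ab, ad, ae, af, ah, ai, bc, be, bf, bg, bh, cd, ce, cf, ch, ci, df, dg, dh, di, eg, eh, ei, fg, fi, gh, gi
  2-simplices (18): abe, abf, adh, adi, aeh, afi, bce, bch, bfg, bgh, cdf, cdh, cei, cfi, dfg, dgi, egh, egi

Hence C_0 ≅ Z^9, C_1 ≅ Z^27, C_2 ≅ Z^18.

Boundary ∂_1: C_1 → C_0 sends each edge [p,q] (with p < q) to q − p. For instance
  ∂ci = i − c.
As a 9×27 matrix over Z this has rank 8, with invariant factors (1,1,1,1,1,1,1,1).

∂_2: C_2 → C_1 acts by ∂[p,q,r] = [q,r] − [p,r] + [p,q]. For instance
  ∂afi = fi − ai + af,
  ∂cdf = df − cf + cd.
As a 27×18 matrix over Z this has rank 18, with invariant factors (1,1,1,1,1,1,1,1,1,1,1,1,1,1,1,1,1,2).

Now H_k = ker ∂_k / im ∂_{k+1}, so:

  H_0: rank C_0 − rank ∂_1 = 9 − 8 = 1, and the invariant factors of ∂_1 are all 1, so H_0 = Z.
  H_1: rank ker ∂_1 − rank ∂_2 = (27 − 8) − 18 = 1, and ∂_2 has invariant factor 2 > 1, so H_1 = Z ⊕ Z_2.
  H_2: rank ker ∂_2 − rank ∂_3 = (18 − 18) − 0 = 0, and there is no ∂_3, so H_2 = 0.

As a check, the Euler characteristic is 9 − 27 + 18 = 0, which agrees with 1 − 1 + 0 = 0.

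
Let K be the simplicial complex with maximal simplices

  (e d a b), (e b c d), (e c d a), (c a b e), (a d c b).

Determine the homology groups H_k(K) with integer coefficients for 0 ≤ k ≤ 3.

H_0 = Z,  H_1 = 0,  H_2 = 0,  H_3 = Z.

Order the vertices as a < b < c < d < e. Listing each simplex with vertices in this order, K has dimension 3 with simplices:

  0-simplices (5): a, b, c, d, e
  1-simplices (10): ab, ac, ad, ae, bc, bd, be, cd, ce, de
  2-simplices (10): abc, abd, abe, acd, ace, ade, bcd, bce, bde, cde
  3-simplices (5): abcd, abce, abde, acde, bcde

so the chain groups are C_0 ≅ Z^5, C_1 ≅ Z^10, C_2 ≅ Z^10, C_3 ≅ Z^5.

Boundary ∂_1: C_1 → C_0 maps an edge to its endpoints' difference, ∂[p,q] = q − p. For instance
  ∂cd = d − c.
This gives a 5×10 integer matrix of rank 4; reducing to Smith normal form yields diagonal entries (1,1,1,1).

∂_2: C_2 → C_1 sends each 2-simplex [p,q,r] to [q,r] − [p,r] + [p,q]. For instance
  ∂cde = de − ce + cd,
  ∂abe = be − ae + ab.
This gives a 10×10 integer matrix of rank 6; reducing to Smith normal form yields diagonal entries (1,1,1,1,1,1).

Boundary ∂_3: C_3 → C_2 sends each 3-simplex σ to the alternating sum Σ_i (−1)^i (σ with its i-th vertex removed). For instance
  ∂abce = bce − ace + abe − abc,
  ∂abde = bde − ade + abe − abd.
This gives a 10×5 integer matrix of rank 4; reducing to Smith normal form yields diagonal entries (1,1,1,1).

Reading off H_k = ker ∂_k / im ∂_{k+1}:

  H_0: rank C_0 − rank ∂_1 = 5 − 4 = 1, and the invariant factors of ∂_1 are all 1, so H_0 = Z.
  H_1: rank ker ∂_1 − rank ∂_2 = (10 − 4) − 6 = 0, and the invariant factors of ∂_2 are all 1, so H_1 = 0.
  H_2: rank ker ∂_2 − rank ∂_3 = (10 − 6) − 4 = 0, and the invariant factors of ∂_3 are all 1, so H_2 = 0.
  H_3: rank ker ∂_3 − rank ∂_4 = (5 − 4) − 0 = 1, and there is no ∂_4, so H_3 = Z.

As a check, the Euler characteristic is 5 − 10 + 10 − 5 = 0, which agrees with 1 − 0 + 0 − 1 = 0.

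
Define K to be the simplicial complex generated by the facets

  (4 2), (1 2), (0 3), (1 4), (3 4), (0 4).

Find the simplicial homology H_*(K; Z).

H_0 ≅ Z,  H_1 ≅ Z^2.

Take the total order 0 < 1 < 2 < 3 < 4 on the vertex set. Then K (dimension 1) consists of the simplices:

  0-simplices (5): [0], [1], [2], [3], [4]
  1-simplices (6): [0,3], [0,4], [1,2], [1,4], [2,4], [3,4]

giving chain groups C_0 ≅ Z^5, C_1 ≅ Z^6.

Boundary ∂_1: C_1 → C_0 sends each edge [p,q] (with p < q) to q − p. For instance
  ∂[0,4] = [4] − [0].
The resulting 5×6 matrix has rank 4, and its Smith normal form has invariant factors (1,1,1,1).

From H_k ≅ ker(∂_k) / im(∂_{k+1}) we obtain:

  H_0: rank C_0 − rank ∂_1 = 5 − 4 = 1, and the invariant factors of ∂_1 are all 1, so H_0 = Z.
  H_1: rank ker ∂_1 − rank ∂_2 = (6 − 4) − 0 = 2, and there is no ∂_2, so H_1 = Z^2.

As a check, the Euler characteristic is 5 − 6 = -1, which agrees with 1 − 2 = -1.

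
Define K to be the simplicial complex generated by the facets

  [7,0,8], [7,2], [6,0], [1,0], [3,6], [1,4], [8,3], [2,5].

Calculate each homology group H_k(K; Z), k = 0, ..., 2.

Fix the vertex order 0 < 1 < 2 < 3 < 4 < 5 < 6 < 7 < 8 and write every simplex with vertices in increasing order. Then dim K = 2 and the simplices of K are:

  0-simplices (9): [0], [1], [2], [3], [4], [5], [6], [7], [8]
  1-simplices (10): [0,1], [0,6], [0,7], [0,8], [1,4], [2,5], [2,7], [3,6], [3,8], [7,8]
  2-simplices (1): [0,7,8]

so the chain groups are C_0 ≅ Z^9, C_1 ≅ Z^10, C_2 ≅ Z^1.

∂_1: C_1 → C_0 sends each edge [p,q] (with p < q) to q − p.
The resulting 9×10 matrix has rank 8, and its Smith normal form has invariant factors (1,1,1,1,1,1,1,1).

Boundary ∂_2: C_2 → C_1 maps a triangle to the signed sum of its edges. For instance
  ∂[0,7,8] = [7,8] − [0,8] + [0,7].
The 10×1 boundary matrix has rank 1 and Smith normal form diag(1).

From H_k ≅ ker(∂_k) / im(∂_{k+1}) we obtain:

  H_0: rank C_0 − rank ∂_1 = 9 − 8 = 1, and the invariant factors of ∂_1 are all 1, so H_0 = Z.
  H_1: rank ker ∂_1 − rank ∂_2 = (10 − 8) − 1 = 1, and the invariant factors of ∂_2 are all 1, so H_1 = Z.
  H_2: rank ker ∂_2 − rank ∂_3 = (1 − 1) − 0 = 0, and there is no ∂_3, so H_2 = 0.

H_0 = Z,  H_1 = Z,  H_2 = 0.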